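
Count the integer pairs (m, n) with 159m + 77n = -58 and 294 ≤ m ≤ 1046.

gcd(159, 77) = 1.
By Bézout, 159×(31) + 77×(-64) = 1.
Particular solution: (50, -104).
General solution: m = 50 + 77t, n = -104 - 159t for integer t.
294 ≤ 50 + 77t ≤ 1046 gives t ∈ [4, 12], which is 9 values.

9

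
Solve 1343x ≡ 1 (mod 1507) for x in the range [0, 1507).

1167

gcd(1507, 1343):
  1507 = 1·1343 + 164
  1343 = 8·164 + 31
  164 = 5·31 + 9
  31 = 3·9 + 4
  9 = 2·4 + 1
  4 = 4·1
so gcd(1507, 1343) = 1.
Back-substitute for Bézout coefficients:
  1 = 9 - 2·4
  ... = 1343·(-340) + 1507·(303)
So 1343·-340 ≡ 1 (mod 1507), and -340 mod 1507 = 1167.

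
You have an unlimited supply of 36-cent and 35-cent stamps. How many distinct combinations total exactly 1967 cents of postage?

Need nonnegative integers with 36j + 35k = 1967.
gcd(36, 35) = 1, and 36·(1) + 35·(-1) = 1.
So (j₀, k₀) = (1967, -1967); general j = 1967 + 35t, k = -1967 - 36t.
j ≥ 0 ⇒ t ≥ -56; k ≥ 0 ⇒ t ≤ -55. That's 2 values of t.

2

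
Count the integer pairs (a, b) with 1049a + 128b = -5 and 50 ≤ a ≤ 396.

3

gcd(1049, 128):
  1049 = 8·128 + 25
  128 = 5·25 + 3
  25 = 8·3 + 1
  3 = 3·1
so gcd(1049, 128) = 1.
Back-substitute for Bézout coefficients:
  1 = 25 - 8·3
  ... = 1049·(41) + 128·(-336)
Scale by -5: particular solution (-205, 1680); reduce a mod 128: (51, -418).
General solution: a = 51 + 128t, b = -418 - 1049t for integer t.
50 ≤ 51 + 128t ≤ 396 gives t ∈ [0, 2], which is 3 values.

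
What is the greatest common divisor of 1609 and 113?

gcd(1609, 113):
  1609 = 14·113 + 27
  113 = 4·27 + 5
  27 = 5·5 + 2
  5 = 2·2 + 1
  2 = 2·1
so gcd(1609, 113) = 1.

1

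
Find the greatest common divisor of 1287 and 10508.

gcd(10508, 1287) = 1  (10508 = 8×1287 + 212, 1287 = 6×212 + 15, 212 = 14×15 + 2, 15 = 7×2 + 1, 2 = 2×1).

1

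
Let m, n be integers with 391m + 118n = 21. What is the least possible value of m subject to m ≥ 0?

gcd(391, 118) = 1  (391 = 3*118 + 37, 118 = 3*37 + 7, 37 = 5*7 + 2, 7 = 3*2 + 1, 2 = 2*1).
1 divides 21, so solutions exist.
Back-substituting, 391*(-51) + 118*(169) = 1.
Scale by 21/1 = 21: (m₀, n₀) = (-1071, 3549).
General solution: m = -1071 + 118t, n = 3549 - 391t for integer t.
m ≥ 0: smallest is -1071 mod 118 = 109 (at t = 10), with n = -361.

109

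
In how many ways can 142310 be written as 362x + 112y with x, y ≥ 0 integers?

7

gcd(362, 112) = 2.
By Bézout, 362×(13) + 112×(-42) = 2.
One solution: (7, 1248).
General: x = 7 + 56t, y = 1248 - 181t.
x ≥ 0 ⇒ t ≥ 0; y ≥ 0 ⇒ t ≤ 6. So t ∈ [0, 6]: 7 solutions.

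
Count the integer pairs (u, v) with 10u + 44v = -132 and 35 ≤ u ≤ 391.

16

gcd(44, 10) = 2.
By Bézout, 10×(9) + 44×(-2) = 2.
Particular solution: (0, -3).
General solution: u = 0 + 22t, v = -3 - 5t for integer t.
35 ≤ 0 + 22t ≤ 391 gives t ∈ [2, 17], which is 16 values.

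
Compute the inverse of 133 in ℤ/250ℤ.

gcd(250, 133) = 1.
By Bézout, 133·(47) + 250·(-25) = 1.
So 133·47 ≡ 1 (mod 250), and 47 mod 250 = 47.

47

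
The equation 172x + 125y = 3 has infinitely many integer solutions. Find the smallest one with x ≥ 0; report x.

gcd(172, 125):
  172 = 1*125 + 47
  125 = 2*47 + 31
  47 = 1*31 + 16
  31 = 1*16 + 15
  16 = 1*15 + 1
  15 = 15*1
so gcd(172, 125) = 1.
1 divides 3, so solutions exist.
Back-substitute for Bézout coefficients:
  1 = 16 - 1*15
  ... = 172*(8) + 125*(-11)
Scale by 3/1 = 3: (x₀, y₀) = (24, -33).
General solution: x = 24 + 125t, y = -33 - 172t for integer t.
x ≥ 0: smallest is 24 mod 125 = 24 (at t = 0), with y = -33.

24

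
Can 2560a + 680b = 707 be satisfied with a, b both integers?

gcd(2560, 680) = 40  (2560 = 3×680 + 520, 680 = 1×520 + 160, 520 = 3×160 + 40, 160 = 4×40).
40 does not divide 707 (remainder 27), so no integer solutions.

no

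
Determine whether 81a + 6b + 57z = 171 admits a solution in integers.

yes

gcd(81, 6) = 3  (81 = 13*6 + 3, 6 = 2*3).
gcd(3, 57) = 3.
3 divides 171, so integer solutions exist.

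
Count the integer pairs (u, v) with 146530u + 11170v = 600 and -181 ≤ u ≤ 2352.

3

gcd(146530, 11170):
  146530 = 13×11170 + 1320
  11170 = 8×1320 + 610
  1320 = 2×610 + 100
  610 = 6×100 + 10
  100 = 10×10
so gcd(146530, 11170) = 10.
Back-substitute for Bézout coefficients:
  10 = 610 - 6×100
  ... = 146530×(-110) + 11170×(1443)
Scale by 60: particular solution (-6600, 86580); reduce u mod 1117: (102, -1338).
General solution: u = 102 + 1117t, v = -1338 - 14653t for integer t.
-181 ≤ 102 + 1117t ≤ 2352 gives t ∈ [0, 2], which is 3 values.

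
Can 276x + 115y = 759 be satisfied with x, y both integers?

yes

gcd(276, 115) = 23  (276 = 2×115 + 46, 115 = 2×46 + 23, 46 = 2×23).
23 divides 759, so integer solutions exist.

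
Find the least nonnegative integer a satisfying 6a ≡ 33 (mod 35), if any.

gcd(35, 6):
  35 = 5·6 + 5
  6 = 1·5 + 1
  5 = 5·1
so gcd(35, 6) = 1.
1 divides 33, so solutions exist.
Back-substitute for Bézout coefficients:
  1 = 6 - 1·5
  ... = 6·(6) + 35·(-1)
So 6·(6) ≡ 1 (mod 35); multiply by 33: a ≡ 198 (mod 35).
Smallest nonnegative: a = 198 mod 35 = 23.

23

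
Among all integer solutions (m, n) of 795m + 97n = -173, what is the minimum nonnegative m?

93

gcd(795, 97):
  795 = 8·97 + 19
  97 = 5·19 + 2
  19 = 9·2 + 1
  2 = 2·1
so gcd(795, 97) = 1.
1 divides -173, so solutions exist.
Back-substitute for Bézout coefficients:
  1 = 19 - 9·2
  ... = 795·(46) + 97·(-377)
Scale by -173/1 = -173: (m₀, n₀) = (-7958, 65221).
General solution: m = -7958 + 97t, n = 65221 - 795t for integer t.
m ≥ 0: smallest is -7958 mod 97 = 93 (at t = 83), with n = -764.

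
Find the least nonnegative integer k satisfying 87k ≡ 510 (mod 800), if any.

gcd(800, 87) = 1.
1 divides 510, so solutions exist.
By Bézout, 87·(-377) + 800·(41) = 1.
So 87·(-377) ≡ 1 (mod 800); multiply by 510: k ≡ -192270 (mod 800).
Smallest nonnegative: k = -192270 mod 800 = 530.

530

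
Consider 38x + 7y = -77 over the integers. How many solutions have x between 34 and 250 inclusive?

gcd(38, 7) = 1  (38 = 5×7 + 3, 7 = 2×3 + 1, 3 = 3×1).
Back-substituting, 38×(-2) + 7×(11) = 1.
Scale by -77: particular solution (154, -847); reduce x mod 7: (0, -11).
General solution: x = 0 + 7t, y = -11 - 38t for integer t.
34 ≤ 0 + 7t ≤ 250 gives t ∈ [5, 35], which is 31 values.

31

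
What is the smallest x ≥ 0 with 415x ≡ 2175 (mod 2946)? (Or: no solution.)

gcd(2946, 415) = 1  (2946 = 7*415 + 41, 415 = 10*41 + 5, 41 = 8*5 + 1, 5 = 5*1).
1 divides 2175, so solutions exist.
Back-substituting, 415*(-575) + 2946*(81) = 1.
So 415*(-575) ≡ 1 (mod 2946); multiply by 2175: x ≡ -1250625 (mod 2946).
Smallest nonnegative: x = -1250625 mod 2946 = 1425.

1425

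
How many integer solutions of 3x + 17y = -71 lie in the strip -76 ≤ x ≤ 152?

gcd(17, 3) = 1  (17 = 5*3 + 2, 3 = 1*2 + 1, 2 = 2*1).
Back-substituting, 3*(6) + 17*(-1) = 1.
Scale by -71: particular solution (-426, 71); reduce x mod 17: (16, -7).
General solution: x = 16 + 17t, y = -7 - 3t for integer t.
-76 ≤ 16 + 17t ≤ 152 gives t ∈ [-5, 8], which is 14 values.

14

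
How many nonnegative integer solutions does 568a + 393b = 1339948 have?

gcd(568, 393):
  568 = 1×393 + 175
  393 = 2×175 + 43
  175 = 4×43 + 3
  43 = 14×3 + 1
  3 = 3×1
so gcd(568, 393) = 1.
Back-substitute for Bézout coefficients:
  1 = 43 - 14×3
  ... = 568×(-128) + 393×(185)
Scale by 1339948: one solution is (-171513344, 247890380). Reduce a mod 393: (109, 3252).
General: a = 109 + 393t, b = 3252 - 568t.
a ≥ 0 ⇒ t ≥ 0; b ≥ 0 ⇒ t ≤ 5. So t ∈ [0, 5]: 6 solutions.

6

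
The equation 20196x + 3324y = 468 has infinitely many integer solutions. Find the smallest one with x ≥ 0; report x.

gcd(20196, 3324):
  20196 = 6·3324 + 252
  3324 = 13·252 + 48
  252 = 5·48 + 12
  48 = 4·12
so gcd(20196, 3324) = 12.
12 divides 468, so solutions exist.
Back-substitute for Bézout coefficients:
  12 = 252 - 5·48
  ... = 20196·(66) + 3324·(-401)
Scale by 468/12 = 39: (x₀, y₀) = (2574, -15639).
General solution: x = 2574 + 277t, y = -15639 - 1683t for integer t.
x ≥ 0: smallest is 2574 mod 277 = 81 (at t = -9), with y = -492.

81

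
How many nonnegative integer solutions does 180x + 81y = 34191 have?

gcd(180, 81) = 9.
By Bézout, 180×(-4) + 81×(9) = 9.
One solution: (5, 411).
General: x = 5 + 9t, y = 411 - 20t.
x ≥ 0 ⇒ t ≥ 0; y ≥ 0 ⇒ t ≤ 20. So t ∈ [0, 20]: 21 solutions.

21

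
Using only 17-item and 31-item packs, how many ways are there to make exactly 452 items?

1

Need nonnegative integers with 17j + 31k = 452.
gcd(17, 31) = 1, and 17·(11) + 31·(-6) = 1.
So (j₀, k₀) = (4972, -2712); general j = 4972 + 31t, k = -2712 - 17t.
j ≥ 0 ⇒ t ≥ -160; k ≥ 0 ⇒ t ≤ -160. That's 1 value of t.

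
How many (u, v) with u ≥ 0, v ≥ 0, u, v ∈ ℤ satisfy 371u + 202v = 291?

0

gcd(371, 202):
  371 = 1×202 + 169
  202 = 1×169 + 33
  169 = 5×33 + 4
  33 = 8×4 + 1
  4 = 4×1
so gcd(371, 202) = 1.
Back-substitute for Bézout coefficients:
  1 = 33 - 8×4
  ... = 371×(-49) + 202×(90)
Scale by 291: one solution is (-14259, 26190). Reduce u mod 202: (83, -151).
General: u = 83 + 202t, v = -151 - 371t.
u ≥ 0 ⇒ t ≥ 0; v ≥ 0 ⇒ t ≤ -1. So t ∈ [0, -1]: 0 solutions.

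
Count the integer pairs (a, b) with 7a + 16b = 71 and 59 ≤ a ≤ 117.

gcd(16, 7) = 1  (16 = 2*7 + 2, 7 = 3*2 + 1, 2 = 2*1).
Back-substituting, 7*(7) + 16*(-3) = 1.
Scale by 71: particular solution (497, -213); reduce a mod 16: (1, 4).
General solution: a = 1 + 16t, b = 4 - 7t for integer t.
59 ≤ 1 + 16t ≤ 117 gives t ∈ [4, 7], which is 4 values.

4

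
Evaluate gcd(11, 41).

gcd(41, 11) = 1  (41 = 3·11 + 8, 11 = 1·8 + 3, 8 = 2·3 + 2, 3 = 1·2 + 1, 2 = 2·1).

1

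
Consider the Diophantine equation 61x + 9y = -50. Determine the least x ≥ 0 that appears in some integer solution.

7

gcd(61, 9) = 1.
1 divides -50, so solutions exist.
By Bézout, 61*(4) + 9*(-27) = 1.
Scale by -50/1 = -50: (x₀, y₀) = (-200, 1350).
General solution: x = -200 + 9t, y = 1350 - 61t for integer t.
x ≥ 0: smallest is -200 mod 9 = 7 (at t = 23), with y = -53.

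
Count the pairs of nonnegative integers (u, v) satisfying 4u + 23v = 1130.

gcd(23, 4):
  23 = 5*4 + 3
  4 = 1*3 + 1
  3 = 3*1
so gcd(23, 4) = 1.
Back-substitute for Bézout coefficients:
  1 = 4 - 1*3
  ... = 4*(6) + 23*(-1)
Scale by 1130: one solution is (6780, -1130). Reduce u mod 23: (18, 46).
General: u = 18 + 23t, v = 46 - 4t.
u ≥ 0 ⇒ t ≥ 0; v ≥ 0 ⇒ t ≤ 11. So t ∈ [0, 11]: 12 solutions.

12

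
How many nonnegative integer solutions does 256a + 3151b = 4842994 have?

gcd(3151, 256) = 1.
By Bézout, 256·(997) + 3151·(-81) = 1.
One solution: (1809, 1390).
General: a = 1809 + 3151t, b = 1390 - 256t.
a ≥ 0 ⇒ t ≥ 0; b ≥ 0 ⇒ t ≤ 5. So t ∈ [0, 5]: 6 solutions.

6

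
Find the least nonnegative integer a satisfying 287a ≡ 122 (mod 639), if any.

301

gcd(639, 287):
  639 = 2*287 + 65
  287 = 4*65 + 27
  65 = 2*27 + 11
  27 = 2*11 + 5
  11 = 2*5 + 1
  5 = 5*1
so gcd(639, 287) = 1.
1 divides 122, so solutions exist.
Back-substitute for Bézout coefficients:
  1 = 11 - 2*5
  ... = 287*(-118) + 639*(53)
So 287*(-118) ≡ 1 (mod 639); multiply by 122: a ≡ -14396 (mod 639).
Smallest nonnegative: a = -14396 mod 639 = 301.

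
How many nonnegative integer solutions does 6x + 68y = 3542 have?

gcd(68, 6):
  68 = 11·6 + 2
  6 = 3·2
so gcd(68, 6) = 2.
Back-substitute for Bézout coefficients:
  2 = 68 - 11·6
  ... = 6·(-11) + 68·(1)
Scale by 1771: one solution is (-19481, 1771). Reduce x mod 34: (1, 52).
General: x = 1 + 34t, y = 52 - 3t.
x ≥ 0 ⇒ t ≥ 0; y ≥ 0 ⇒ t ≤ 17. So t ∈ [0, 17]: 18 solutions.

18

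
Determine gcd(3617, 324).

1

gcd(3617, 324):
  3617 = 11×324 + 53
  324 = 6×53 + 6
  53 = 8×6 + 5
  6 = 1×5 + 1
  5 = 5×1
so gcd(3617, 324) = 1.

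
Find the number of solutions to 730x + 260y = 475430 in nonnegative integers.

gcd(730, 260):
  730 = 2·260 + 210
  260 = 1·210 + 50
  210 = 4·50 + 10
  50 = 5·10
so gcd(730, 260) = 10.
Back-substitute for Bézout coefficients:
  10 = 210 - 4·50
  ... = 730·(5) + 260·(-14)
Scale by 47543: one solution is (237715, -665602). Reduce x mod 26: (23, 1764).
General: x = 23 + 26t, y = 1764 - 73t.
x ≥ 0 ⇒ t ≥ 0; y ≥ 0 ⇒ t ≤ 24. So t ∈ [0, 24]: 25 solutions.

25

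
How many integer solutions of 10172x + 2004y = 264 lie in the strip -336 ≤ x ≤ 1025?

3

gcd(10172, 2004) = 4.
By Bézout, 10172·(-145) + 2004·(736) = 4.
Particular solution: (450, -2284).
General solution: x = 450 + 501t, y = -2284 - 2543t for integer t.
-336 ≤ 450 + 501t ≤ 1025 gives t ∈ [-1, 1], which is 3 values.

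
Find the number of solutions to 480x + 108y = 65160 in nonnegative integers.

gcd(480, 108) = 12  (480 = 4·108 + 48, 108 = 2·48 + 12, 48 = 4·12).
Back-substituting, 480·(-2) + 108·(9) = 12.
Scale by 5430: one solution is (-10860, 48870). Reduce x mod 9: (3, 590).
General: x = 3 + 9t, y = 590 - 40t.
x ≥ 0 ⇒ t ≥ 0; y ≥ 0 ⇒ t ≤ 14. So t ∈ [0, 14]: 15 solutions.

15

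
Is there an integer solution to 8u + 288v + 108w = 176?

gcd(288, 8) = 8  (288 = 36*8).
gcd(8, 108) = 4.
4 divides 176, so integer solutions exist.

yes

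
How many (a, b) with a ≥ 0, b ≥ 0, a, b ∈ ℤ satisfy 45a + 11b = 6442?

gcd(45, 11) = 1  (45 = 4*11 + 1, 11 = 11*1).
Back-substituting, 45*(1) + 11*(-4) = 1.
Scale by 6442: one solution is (6442, -25768). Reduce a mod 11: (7, 557).
General: a = 7 + 11t, b = 557 - 45t.
a ≥ 0 ⇒ t ≥ 0; b ≥ 0 ⇒ t ≤ 12. So t ∈ [0, 12]: 13 solutions.

13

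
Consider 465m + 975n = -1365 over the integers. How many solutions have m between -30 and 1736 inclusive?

gcd(975, 465):
  975 = 2·465 + 45
  465 = 10·45 + 15
  45 = 3·15
so gcd(975, 465) = 15.
Back-substitute for Bézout coefficients:
  15 = 465 - 10·45
  ... = 465·(21) + 975·(-10)
Scale by -91: particular solution (-1911, 910); reduce m mod 65: (39, -20).
General solution: m = 39 + 65t, n = -20 - 31t for integer t.
-30 ≤ 39 + 65t ≤ 1736 gives t ∈ [-1, 26], which is 28 values.

28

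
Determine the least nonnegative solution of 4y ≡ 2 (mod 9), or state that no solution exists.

gcd(9, 4) = 1  (9 = 2*4 + 1, 4 = 4*1).
1 divides 2, so solutions exist.
Back-substituting, 4*(-2) + 9*(1) = 1.
So 4*(-2) ≡ 1 (mod 9); multiply by 2: y ≡ -4 (mod 9).
Smallest nonnegative: y = -4 mod 9 = 5.

5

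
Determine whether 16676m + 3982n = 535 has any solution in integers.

gcd(16676, 3982) = 22  (16676 = 4·3982 + 748, 3982 = 5·748 + 242, 748 = 3·242 + 22, 242 = 11·22).
22 does not divide 535 (remainder 7), so no integer solutions.

no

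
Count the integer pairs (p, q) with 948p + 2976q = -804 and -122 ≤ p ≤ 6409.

27

gcd(2976, 948):
  2976 = 3·948 + 132
  948 = 7·132 + 24
  132 = 5·24 + 12
  24 = 2·12
so gcd(2976, 948) = 12.
Back-substitute for Bézout coefficients:
  12 = 132 - 5·24
  ... = 948·(-113) + 2976·(36)
Scale by -67: particular solution (7571, -2412); reduce p mod 248: (131, -42).
General solution: p = 131 + 248t, q = -42 - 79t for integer t.
-122 ≤ 131 + 248t ≤ 6409 gives t ∈ [-1, 25], which is 27 values.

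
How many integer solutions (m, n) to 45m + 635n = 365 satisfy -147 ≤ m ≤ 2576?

gcd(635, 45) = 5  (635 = 14×45 + 5, 45 = 9×5).
Back-substituting, 45×(-14) + 635×(1) = 5.
Scale by 73: particular solution (-1022, 73); reduce m mod 127: (121, -8).
General solution: m = 121 + 127t, n = -8 - 9t for integer t.
-147 ≤ 121 + 127t ≤ 2576 gives t ∈ [-2, 19], which is 22 values.

22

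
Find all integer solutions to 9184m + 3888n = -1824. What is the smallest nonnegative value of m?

gcd(9184, 3888):
  9184 = 2×3888 + 1408
  3888 = 2×1408 + 1072
  1408 = 1×1072 + 336
  1072 = 3×336 + 64
  336 = 5×64 + 16
  64 = 4×16
so gcd(9184, 3888) = 16.
16 divides -1824, so solutions exist.
Back-substitute for Bézout coefficients:
  16 = 336 - 5×64
  ... = 9184×(58) + 3888×(-137)
Scale by -1824/16 = -114: (m₀, n₀) = (-6612, 15618).
General solution: m = -6612 + 243t, n = 15618 - 574t for integer t.
m ≥ 0: smallest is -6612 mod 243 = 192 (at t = 28), with n = -454.

192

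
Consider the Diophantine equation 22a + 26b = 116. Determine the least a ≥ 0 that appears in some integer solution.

gcd(26, 22):
  26 = 1*22 + 4
  22 = 5*4 + 2
  4 = 2*2
so gcd(26, 22) = 2.
2 divides 116, so solutions exist.
Back-substitute for Bézout coefficients:
  2 = 22 - 5*4
  ... = 22*(6) + 26*(-5)
Scale by 116/2 = 58: (a₀, b₀) = (348, -290).
General solution: a = 348 + 13t, b = -290 - 11t for integer t.
a ≥ 0: smallest is 348 mod 13 = 10 (at t = -26), with b = -4.

10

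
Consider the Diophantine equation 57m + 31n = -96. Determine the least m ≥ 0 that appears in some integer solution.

gcd(57, 31) = 1.
1 divides -96, so solutions exist.
By Bézout, 57×(6) + 31×(-11) = 1.
Scale by -96/1 = -96: (m₀, n₀) = (-576, 1056).
General solution: m = -576 + 31t, n = 1056 - 57t for integer t.
m ≥ 0: smallest is -576 mod 31 = 13 (at t = 19), with n = -27.

13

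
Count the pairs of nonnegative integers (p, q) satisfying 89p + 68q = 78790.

13

gcd(89, 68) = 1.
By Bézout, 89×(13) + 68×(-17) = 1.
One solution: (54, 1088).
General: p = 54 + 68t, q = 1088 - 89t.
p ≥ 0 ⇒ t ≥ 0; q ≥ 0 ⇒ t ≤ 12. So t ∈ [0, 12]: 13 solutions.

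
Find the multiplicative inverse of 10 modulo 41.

gcd(41, 10) = 1  (41 = 4×10 + 1, 10 = 10×1).
Back-substituting, 10×(-4) + 41×(1) = 1.
So 10×-4 ≡ 1 (mod 41), and -4 mod 41 = 37.

37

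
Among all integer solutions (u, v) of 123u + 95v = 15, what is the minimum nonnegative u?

65

gcd(123, 95):
  123 = 1×95 + 28
  95 = 3×28 + 11
  28 = 2×11 + 6
  11 = 1×6 + 5
  6 = 1×5 + 1
  5 = 5×1
so gcd(123, 95) = 1.
1 divides 15, so solutions exist.
Back-substitute for Bézout coefficients:
  1 = 6 - 1×5
  ... = 123×(17) + 95×(-22)
Scale by 15/1 = 15: (u₀, v₀) = (255, -330).
General solution: u = 255 + 95t, v = -330 - 123t for integer t.
u ≥ 0: smallest is 255 mod 95 = 65 (at t = -2), with v = -84.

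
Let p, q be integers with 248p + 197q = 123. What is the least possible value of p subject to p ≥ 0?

gcd(248, 197):
  248 = 1·197 + 51
  197 = 3·51 + 44
  51 = 1·44 + 7
  44 = 6·7 + 2
  7 = 3·2 + 1
  2 = 2·1
so gcd(248, 197) = 1.
1 divides 123, so solutions exist.
Back-substitute for Bézout coefficients:
  1 = 7 - 3·2
  ... = 248·(85) + 197·(-107)
Scale by 123/1 = 123: (p₀, q₀) = (10455, -13161).
General solution: p = 10455 + 197t, q = -13161 - 248t for integer t.
p ≥ 0: smallest is 10455 mod 197 = 14 (at t = -53), with q = -17.

14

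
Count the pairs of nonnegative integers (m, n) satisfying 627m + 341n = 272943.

14

gcd(627, 341) = 11  (627 = 1*341 + 286, 341 = 1*286 + 55, 286 = 5*55 + 11, 55 = 5*11).
Back-substituting, 627*(6) + 341*(-11) = 11.
Scale by 24813: one solution is (148878, -272943). Reduce m mod 31: (16, 771).
General: m = 16 + 31t, n = 771 - 57t.
m ≥ 0 ⇒ t ≥ 0; n ≥ 0 ⇒ t ≤ 13. So t ∈ [0, 13]: 14 solutions.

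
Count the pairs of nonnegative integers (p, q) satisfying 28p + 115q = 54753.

17

gcd(115, 28):
  115 = 4·28 + 3
  28 = 9·3 + 1
  3 = 3·1
so gcd(115, 28) = 1.
Back-substitute for Bézout coefficients:
  1 = 28 - 9·3
  ... = 28·(37) + 115·(-9)
Scale by 54753: one solution is (2025861, -492777). Reduce p mod 115: (21, 471).
General: p = 21 + 115t, q = 471 - 28t.
p ≥ 0 ⇒ t ≥ 0; q ≥ 0 ⇒ t ≤ 16. So t ∈ [0, 16]: 17 solutions.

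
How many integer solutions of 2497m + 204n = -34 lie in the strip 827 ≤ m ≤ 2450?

gcd(2497, 204) = 1.
By Bézout, 2497*(25) + 204*(-306) = 1.
Particular solution: (170, -2081).
General solution: m = 170 + 204t, n = -2081 - 2497t for integer t.
827 ≤ 170 + 204t ≤ 2450 gives t ∈ [4, 11], which is 8 values.

8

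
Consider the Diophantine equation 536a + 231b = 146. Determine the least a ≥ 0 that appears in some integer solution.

208

gcd(536, 231) = 1  (536 = 2*231 + 74, 231 = 3*74 + 9, 74 = 8*9 + 2, 9 = 4*2 + 1, 2 = 2*1).
1 divides 146, so solutions exist.
Back-substituting, 536*(-103) + 231*(239) = 1.
Scale by 146/1 = 146: (a₀, b₀) = (-15038, 34894).
General solution: a = -15038 + 231t, b = 34894 - 536t for integer t.
a ≥ 0: smallest is -15038 mod 231 = 208 (at t = 66), with b = -482.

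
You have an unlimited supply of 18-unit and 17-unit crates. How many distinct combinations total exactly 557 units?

Need nonnegative integers with 18j + 17k = 557.
gcd(18, 17) = 1, and 18·(1) + 17·(-1) = 1.
So (j₀, k₀) = (557, -557); general j = 557 + 17t, k = -557 - 18t.
j ≥ 0 ⇒ t ≥ -32; k ≥ 0 ⇒ t ≤ -31. That's 2 values of t.

2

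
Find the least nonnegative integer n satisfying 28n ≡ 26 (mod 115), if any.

gcd(115, 28) = 1  (115 = 4×28 + 3, 28 = 9×3 + 1, 3 = 3×1).
1 divides 26, so solutions exist.
Back-substituting, 28×(37) + 115×(-9) = 1.
So 28×(37) ≡ 1 (mod 115); multiply by 26: n ≡ 962 (mod 115).
Smallest nonnegative: n = 962 mod 115 = 42.

42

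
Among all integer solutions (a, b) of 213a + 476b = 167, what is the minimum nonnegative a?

79

gcd(476, 213) = 1  (476 = 2×213 + 50, 213 = 4×50 + 13, 50 = 3×13 + 11, 13 = 1×11 + 2, 11 = 5×2 + 1, 2 = 2×1).
1 divides 167, so solutions exist.
Back-substituting, 213×(-219) + 476×(98) = 1.
Scale by 167/1 = 167: (a₀, b₀) = (-36573, 16366).
General solution: a = -36573 + 476t, b = 16366 - 213t for integer t.
a ≥ 0: smallest is -36573 mod 476 = 79 (at t = 77), with b = -35.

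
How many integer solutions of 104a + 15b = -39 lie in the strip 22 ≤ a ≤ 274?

17

gcd(104, 15) = 1  (104 = 6*15 + 14, 15 = 1*14 + 1, 14 = 14*1).
Back-substituting, 104*(-1) + 15*(7) = 1.
Scale by -39: particular solution (39, -273); reduce a mod 15: (9, -65).
General solution: a = 9 + 15t, b = -65 - 104t for integer t.
22 ≤ 9 + 15t ≤ 274 gives t ∈ [1, 17], which is 17 values.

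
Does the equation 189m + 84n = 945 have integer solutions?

gcd(189, 84) = 21.
21 divides 945, so integer solutions exist.

yes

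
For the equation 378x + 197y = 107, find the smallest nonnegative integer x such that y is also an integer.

gcd(378, 197) = 1.
1 divides 107, so solutions exist.
By Bézout, 378·(-37) + 197·(71) = 1.
Scale by 107/1 = 107: (x₀, y₀) = (-3959, 7597).
General solution: x = -3959 + 197t, y = 7597 - 378t for integer t.
x ≥ 0: smallest is -3959 mod 197 = 178 (at t = 21), with y = -341.

178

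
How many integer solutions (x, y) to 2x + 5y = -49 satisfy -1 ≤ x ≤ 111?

gcd(5, 2) = 1.
By Bézout, 2·(-2) + 5·(1) = 1.
Particular solution: (3, -11).
General solution: x = 3 + 5t, y = -11 - 2t for integer t.
-1 ≤ 3 + 5t ≤ 111 gives t ∈ [0, 21], which is 22 values.

22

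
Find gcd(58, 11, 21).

gcd(58, 11) = 1.
gcd(1, 21) = 1.

1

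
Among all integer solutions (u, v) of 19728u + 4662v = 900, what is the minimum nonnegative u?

gcd(19728, 4662) = 18  (19728 = 4·4662 + 1080, 4662 = 4·1080 + 342, 1080 = 3·342 + 54, 342 = 6·54 + 18, 54 = 3·18).
18 divides 900, so solutions exist.
Back-substituting, 19728·(-82) + 4662·(347) = 18.
Scale by 900/18 = 50: (u₀, v₀) = (-4100, 17350).
General solution: u = -4100 + 259t, v = 17350 - 1096t for integer t.
u ≥ 0: smallest is -4100 mod 259 = 44 (at t = 16), with v = -186.

44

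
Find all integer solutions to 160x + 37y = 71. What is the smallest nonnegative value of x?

9

gcd(160, 37) = 1  (160 = 4*37 + 12, 37 = 3*12 + 1, 12 = 12*1).
1 divides 71, so solutions exist.
Back-substituting, 160*(-3) + 37*(13) = 1.
Scale by 71/1 = 71: (x₀, y₀) = (-213, 923).
General solution: x = -213 + 37t, y = 923 - 160t for integer t.
x ≥ 0: smallest is -213 mod 37 = 9 (at t = 6), with y = -37.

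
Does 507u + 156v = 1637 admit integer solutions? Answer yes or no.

gcd(507, 156) = 39.
39 does not divide 1637 (remainder 38), so no integer solutions.

no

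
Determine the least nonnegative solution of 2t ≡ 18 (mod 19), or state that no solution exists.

gcd(19, 2) = 1.
1 divides 18, so solutions exist.
By Bézout, 2·(-9) + 19·(1) = 1.
So 2·(-9) ≡ 1 (mod 19); multiply by 18: t ≡ -162 (mod 19).
Smallest nonnegative: t = -162 mod 19 = 9.

9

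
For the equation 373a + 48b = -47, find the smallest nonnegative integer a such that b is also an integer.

13

gcd(373, 48):
  373 = 7·48 + 37
  48 = 1·37 + 11
  37 = 3·11 + 4
  11 = 2·4 + 3
  4 = 1·3 + 1
  3 = 3·1
so gcd(373, 48) = 1.
1 divides -47, so solutions exist.
Back-substitute for Bézout coefficients:
  1 = 4 - 1·3
  ... = 373·(13) + 48·(-101)
Scale by -47/1 = -47: (a₀, b₀) = (-611, 4747).
General solution: a = -611 + 48t, b = 4747 - 373t for integer t.
a ≥ 0: smallest is -611 mod 48 = 13 (at t = 13), with b = -102.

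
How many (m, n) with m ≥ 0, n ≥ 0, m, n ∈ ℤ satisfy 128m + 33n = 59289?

14

gcd(128, 33):
  128 = 3·33 + 29
  33 = 1·29 + 4
  29 = 7·4 + 1
  4 = 4·1
so gcd(128, 33) = 1.
Back-substitute for Bézout coefficients:
  1 = 29 - 7·4
  ... = 128·(8) + 33·(-31)
Scale by 59289: one solution is (474312, -1837959). Reduce m mod 33: (3, 1785).
General: m = 3 + 33t, n = 1785 - 128t.
m ≥ 0 ⇒ t ≥ 0; n ≥ 0 ⇒ t ≤ 13. So t ∈ [0, 13]: 14 solutions.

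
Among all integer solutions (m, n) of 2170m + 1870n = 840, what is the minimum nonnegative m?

gcd(2170, 1870):
  2170 = 1*1870 + 300
  1870 = 6*300 + 70
  300 = 4*70 + 20
  70 = 3*20 + 10
  20 = 2*10
so gcd(2170, 1870) = 10.
10 divides 840, so solutions exist.
Back-substitute for Bézout coefficients:
  10 = 70 - 3*20
  ... = 2170*(-81) + 1870*(94)
Scale by 840/10 = 84: (m₀, n₀) = (-6804, 7896).
General solution: m = -6804 + 187t, n = 7896 - 217t for integer t.
m ≥ 0: smallest is -6804 mod 187 = 115 (at t = 37), with n = -133.

115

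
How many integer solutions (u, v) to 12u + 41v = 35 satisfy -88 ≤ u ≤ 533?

15

gcd(41, 12):
  41 = 3*12 + 5
  12 = 2*5 + 2
  5 = 2*2 + 1
  2 = 2*1
so gcd(41, 12) = 1.
Back-substitute for Bézout coefficients:
  1 = 5 - 2*2
  ... = 12*(-17) + 41*(5)
Scale by 35: particular solution (-595, 175); reduce u mod 41: (20, -5).
General solution: u = 20 + 41t, v = -5 - 12t for integer t.
-88 ≤ 20 + 41t ≤ 533 gives t ∈ [-2, 12], which is 15 values.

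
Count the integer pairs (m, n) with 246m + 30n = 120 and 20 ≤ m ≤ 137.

24

gcd(246, 30):
  246 = 8·30 + 6
  30 = 5·6
so gcd(246, 30) = 6.
Back-substitute for Bézout coefficients:
  6 = 246 - 8·30
  ... = 246·(1) + 30·(-8)
Scale by 20: particular solution (20, -160); reduce m mod 5: (0, 4).
General solution: m = 0 + 5t, n = 4 - 41t for integer t.
20 ≤ 0 + 5t ≤ 137 gives t ∈ [4, 27], which is 24 values.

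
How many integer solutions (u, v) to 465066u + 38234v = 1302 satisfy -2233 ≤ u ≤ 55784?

21

gcd(465066, 38234):
  465066 = 12*38234 + 6258
  38234 = 6*6258 + 686
  6258 = 9*686 + 84
  686 = 8*84 + 14
  84 = 6*14
so gcd(465066, 38234) = 14.
Back-substitute for Bézout coefficients:
  14 = 686 - 8*84
  ... = 465066*(-446) + 38234*(5425)
Scale by 93: particular solution (-41478, 504525); reduce u mod 2731: (2218, -26979).
General solution: u = 2218 + 2731t, v = -26979 - 33219t for integer t.
-2233 ≤ 2218 + 2731t ≤ 55784 gives t ∈ [-1, 19], which is 21 values.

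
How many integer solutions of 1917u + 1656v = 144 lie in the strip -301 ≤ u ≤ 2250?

13

gcd(1917, 1656) = 9.
By Bézout, 1917·(-19) + 1656·(22) = 9.
Particular solution: (64, -74).
General solution: u = 64 + 184t, v = -74 - 213t for integer t.
-301 ≤ 64 + 184t ≤ 2250 gives t ∈ [-1, 11], which is 13 values.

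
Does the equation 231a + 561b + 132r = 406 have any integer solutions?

no

gcd(561, 231) = 33  (561 = 2·231 + 99, 231 = 2·99 + 33, 99 = 3·33).
gcd(33, 132) = 33.
33 does not divide 406 (remainder 10), so no integer solutions.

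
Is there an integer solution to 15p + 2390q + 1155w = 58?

no

gcd(2390, 15) = 5.
gcd(5, 1155) = 5.
5 does not divide 58 (remainder 3), so no integer solutions.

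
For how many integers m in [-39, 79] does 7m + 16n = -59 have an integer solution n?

gcd(16, 7) = 1.
By Bézout, 7·(7) + 16·(-3) = 1.
Particular solution: (3, -5).
General solution: m = 3 + 16t, n = -5 - 7t for integer t.
-39 ≤ 3 + 16t ≤ 79 gives t ∈ [-2, 4], which is 7 values.

7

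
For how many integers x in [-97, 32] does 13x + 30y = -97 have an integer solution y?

gcd(30, 13) = 1  (30 = 2×13 + 4, 13 = 3×4 + 1, 4 = 4×1).
Back-substituting, 13×(7) + 30×(-3) = 1.
Scale by -97: particular solution (-679, 291); reduce x mod 30: (11, -8).
General solution: x = 11 + 30t, y = -8 - 13t for integer t.
-97 ≤ 11 + 30t ≤ 32 gives t ∈ [-3, 0], which is 4 values.

4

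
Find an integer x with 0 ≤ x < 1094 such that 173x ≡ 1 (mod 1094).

gcd(1094, 173) = 1.
By Bézout, 173×(-215) + 1094×(34) = 1.
So 173×-215 ≡ 1 (mod 1094), and -215 mod 1094 = 879.

879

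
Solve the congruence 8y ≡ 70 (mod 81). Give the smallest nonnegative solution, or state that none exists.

gcd(81, 8):
  81 = 10×8 + 1
  8 = 8×1
so gcd(81, 8) = 1.
1 divides 70, so solutions exist.
Back-substitute for Bézout coefficients:
  1 = 81 - 10×8
  ... = 8×(-10) + 81×(1)
So 8×(-10) ≡ 1 (mod 81); multiply by 70: y ≡ -700 (mod 81).
Smallest nonnegative: y = -700 mod 81 = 29.

29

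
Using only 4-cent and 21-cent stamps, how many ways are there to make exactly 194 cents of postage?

Need nonnegative integers with 4j + 21k = 194.
gcd(4, 21) = 1, and 4·(-5) + 21·(1) = 1.
So (j₀, k₀) = (-970, 194); general j = -970 + 21t, k = 194 - 4t.
j ≥ 0 ⇒ t ≥ 47; k ≥ 0 ⇒ t ≤ 48. That's 2 values of t.

2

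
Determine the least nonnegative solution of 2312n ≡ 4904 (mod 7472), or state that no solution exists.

335

gcd(7472, 2312) = 8.
8 divides 4904, so solutions exist.
By Bézout, 2312·(223) + 7472·(-69) = 8.
So 2312·(223) ≡ 8 (mod 7472); multiply by 613: n ≡ 136699 (mod 934).
Smallest nonnegative: n = 136699 mod 934 = 335.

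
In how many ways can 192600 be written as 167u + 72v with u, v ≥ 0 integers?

17

gcd(167, 72):
  167 = 2×72 + 23
  72 = 3×23 + 3
  23 = 7×3 + 2
  3 = 1×2 + 1
  2 = 2×1
so gcd(167, 72) = 1.
Back-substitute for Bézout coefficients:
  1 = 3 - 1×2
  ... = 167×(-25) + 72×(58)
Scale by 192600: one solution is (-4815000, 11170800). Reduce u mod 72: (0, 2675).
General: u = 0 + 72t, v = 2675 - 167t.
u ≥ 0 ⇒ t ≥ 0; v ≥ 0 ⇒ t ≤ 16. So t ∈ [0, 16]: 17 solutions.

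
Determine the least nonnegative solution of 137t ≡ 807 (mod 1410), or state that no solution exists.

891

gcd(1410, 137) = 1  (1410 = 10·137 + 40, 137 = 3·40 + 17, 40 = 2·17 + 6, 17 = 2·6 + 5, 6 = 1·5 + 1, 5 = 5·1).
1 divides 807, so solutions exist.
Back-substituting, 137·(-247) + 1410·(24) = 1.
So 137·(-247) ≡ 1 (mod 1410); multiply by 807: t ≡ -199329 (mod 1410).
Smallest nonnegative: t = -199329 mod 1410 = 891.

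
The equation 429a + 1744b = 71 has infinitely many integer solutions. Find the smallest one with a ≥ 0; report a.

675

gcd(1744, 429):
  1744 = 4×429 + 28
  429 = 15×28 + 9
  28 = 3×9 + 1
  9 = 9×1
so gcd(1744, 429) = 1.
1 divides 71, so solutions exist.
Back-substitute for Bézout coefficients:
  1 = 28 - 3×9
  ... = 429×(-187) + 1744×(46)
Scale by 71/1 = 71: (a₀, b₀) = (-13277, 3266).
General solution: a = -13277 + 1744t, b = 3266 - 429t for integer t.
a ≥ 0: smallest is -13277 mod 1744 = 675 (at t = 8), with b = -166.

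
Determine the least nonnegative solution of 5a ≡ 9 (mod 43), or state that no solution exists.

19

gcd(43, 5) = 1  (43 = 8·5 + 3, 5 = 1·3 + 2, 3 = 1·2 + 1, 2 = 2·1).
1 divides 9, so solutions exist.
Back-substituting, 5·(-17) + 43·(2) = 1.
So 5·(-17) ≡ 1 (mod 43); multiply by 9: a ≡ -153 (mod 43).
Smallest nonnegative: a = -153 mod 43 = 19.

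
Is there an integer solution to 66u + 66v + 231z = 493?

gcd(66, 66) = 66  (66 = 1*66).
gcd(66, 231) = 33.
33 does not divide 493 (remainder 31), so no integer solutions.

no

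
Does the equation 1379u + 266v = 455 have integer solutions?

gcd(1379, 266):
  1379 = 5*266 + 49
  266 = 5*49 + 21
  49 = 2*21 + 7
  21 = 3*7
so gcd(1379, 266) = 7.
7 divides 455, so integer solutions exist.

yes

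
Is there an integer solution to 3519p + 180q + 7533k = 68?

gcd(3519, 180):
  3519 = 19×180 + 99
  180 = 1×99 + 81
  99 = 1×81 + 18
  81 = 4×18 + 9
  18 = 2×9
so gcd(3519, 180) = 9.
gcd(9, 7533) = 9.
9 does not divide 68 (remainder 5), so no integer solutions.

no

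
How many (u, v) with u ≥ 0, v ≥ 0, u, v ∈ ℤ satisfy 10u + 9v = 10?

1

gcd(10, 9) = 1  (10 = 1·9 + 1, 9 = 9·1).
Back-substituting, 10·(1) + 9·(-1) = 1.
Scale by 10: one solution is (10, -10). Reduce u mod 9: (1, 0).
General: u = 1 + 9t, v = 0 - 10t.
u ≥ 0 ⇒ t ≥ 0; v ≥ 0 ⇒ t ≤ 0. So t ∈ [0, 0]: 1 solution.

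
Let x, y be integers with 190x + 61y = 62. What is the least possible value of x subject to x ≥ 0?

gcd(190, 61):
  190 = 3·61 + 7
  61 = 8·7 + 5
  7 = 1·5 + 2
  5 = 2·2 + 1
  2 = 2·1
so gcd(190, 61) = 1.
1 divides 62, so solutions exist.
Back-substitute for Bézout coefficients:
  1 = 5 - 2·2
  ... = 190·(-26) + 61·(81)
Scale by 62/1 = 62: (x₀, y₀) = (-1612, 5022).
General solution: x = -1612 + 61t, y = 5022 - 190t for integer t.
x ≥ 0: smallest is -1612 mod 61 = 35 (at t = 27), with y = -108.

35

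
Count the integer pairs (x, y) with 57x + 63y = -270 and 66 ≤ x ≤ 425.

18

gcd(63, 57) = 3  (63 = 1·57 + 6, 57 = 9·6 + 3, 6 = 2·3).
Back-substituting, 57·(10) + 63·(-9) = 3.
Scale by -90: particular solution (-900, 810); reduce x mod 21: (3, -7).
General solution: x = 3 + 21t, y = -7 - 19t for integer t.
66 ≤ 3 + 21t ≤ 425 gives t ∈ [3, 20], which is 18 values.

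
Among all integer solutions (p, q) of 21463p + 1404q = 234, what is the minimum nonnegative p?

18

gcd(21463, 1404):
  21463 = 15×1404 + 403
  1404 = 3×403 + 195
  403 = 2×195 + 13
  195 = 15×13
so gcd(21463, 1404) = 13.
13 divides 234, so solutions exist.
Back-substitute for Bézout coefficients:
  13 = 403 - 2×195
  ... = 21463×(7) + 1404×(-107)
Scale by 234/13 = 18: (p₀, q₀) = (126, -1926).
General solution: p = 126 + 108t, q = -1926 - 1651t for integer t.
p ≥ 0: smallest is 126 mod 108 = 18 (at t = -1), with q = -275.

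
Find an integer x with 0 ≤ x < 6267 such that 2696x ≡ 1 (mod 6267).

3266

gcd(6267, 2696):
  6267 = 2×2696 + 875
  2696 = 3×875 + 71
  875 = 12×71 + 23
  71 = 3×23 + 2
  23 = 11×2 + 1
  2 = 2×1
so gcd(6267, 2696) = 1.
Back-substitute for Bézout coefficients:
  1 = 23 - 11×2
  ... = 2696×(-3001) + 6267×(1291)
So 2696×-3001 ≡ 1 (mod 6267), and -3001 mod 6267 = 3266.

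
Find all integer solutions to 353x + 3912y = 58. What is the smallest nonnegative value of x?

3890

gcd(3912, 353) = 1.
1 divides 58, so solutions exist.
By Bézout, 353×(809) + 3912×(-73) = 1.
Scale by 58/1 = 58: (x₀, y₀) = (46922, -4234).
General solution: x = 46922 + 3912t, y = -4234 - 353t for integer t.
x ≥ 0: smallest is 46922 mod 3912 = 3890 (at t = -11), with y = -351.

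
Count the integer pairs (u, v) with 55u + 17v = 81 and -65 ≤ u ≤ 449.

30

gcd(55, 17) = 1.
By Bézout, 55·(-4) + 17·(13) = 1.
Particular solution: (16, -47).
General solution: u = 16 + 17t, v = -47 - 55t for integer t.
-65 ≤ 16 + 17t ≤ 449 gives t ∈ [-4, 25], which is 30 values.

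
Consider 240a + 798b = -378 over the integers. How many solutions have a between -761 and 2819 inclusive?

26

gcd(798, 240):
  798 = 3·240 + 78
  240 = 3·78 + 6
  78 = 13·6
so gcd(798, 240) = 6.
Back-substitute for Bézout coefficients:
  6 = 240 - 3·78
  ... = 240·(10) + 798·(-3)
Scale by -63: particular solution (-630, 189); reduce a mod 133: (35, -11).
General solution: a = 35 + 133t, b = -11 - 40t for integer t.
-761 ≤ 35 + 133t ≤ 2819 gives t ∈ [-5, 20], which is 26 values.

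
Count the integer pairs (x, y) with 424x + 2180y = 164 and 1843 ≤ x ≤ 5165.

gcd(2180, 424) = 4  (2180 = 5*424 + 60, 424 = 7*60 + 4, 60 = 15*4).
Back-substituting, 424*(36) + 2180*(-7) = 4.
Scale by 41: particular solution (1476, -287); reduce x mod 545: (386, -75).
General solution: x = 386 + 545t, y = -75 - 106t for integer t.
1843 ≤ 386 + 545t ≤ 5165 gives t ∈ [3, 8], which is 6 values.

6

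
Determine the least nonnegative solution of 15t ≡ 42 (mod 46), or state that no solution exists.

12

gcd(46, 15) = 1.
1 divides 42, so solutions exist.
By Bézout, 15·(-3) + 46·(1) = 1.
So 15·(-3) ≡ 1 (mod 46); multiply by 42: t ≡ -126 (mod 46).
Smallest nonnegative: t = -126 mod 46 = 12.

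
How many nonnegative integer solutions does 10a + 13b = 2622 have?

20

gcd(13, 10):
  13 = 1×10 + 3
  10 = 3×3 + 1
  3 = 3×1
so gcd(13, 10) = 1.
Back-substitute for Bézout coefficients:
  1 = 10 - 3×3
  ... = 10×(4) + 13×(-3)
Scale by 2622: one solution is (10488, -7866). Reduce a mod 13: (10, 194).
General: a = 10 + 13t, b = 194 - 10t.
a ≥ 0 ⇒ t ≥ 0; b ≥ 0 ⇒ t ≤ 19. So t ∈ [0, 19]: 20 solutions.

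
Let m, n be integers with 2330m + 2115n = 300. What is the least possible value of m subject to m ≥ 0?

267

gcd(2330, 2115) = 5.
5 divides 300, so solutions exist.
By Bézout, 2330*(-59) + 2115*(65) = 5.
Scale by 300/5 = 60: (m₀, n₀) = (-3540, 3900).
General solution: m = -3540 + 423t, n = 3900 - 466t for integer t.
m ≥ 0: smallest is -3540 mod 423 = 267 (at t = 9), with n = -294.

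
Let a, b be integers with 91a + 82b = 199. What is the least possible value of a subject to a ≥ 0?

13

gcd(91, 82) = 1  (91 = 1×82 + 9, 82 = 9×9 + 1, 9 = 9×1).
1 divides 199, so solutions exist.
Back-substituting, 91×(-9) + 82×(10) = 1.
Scale by 199/1 = 199: (a₀, b₀) = (-1791, 1990).
General solution: a = -1791 + 82t, b = 1990 - 91t for integer t.
a ≥ 0: smallest is -1791 mod 82 = 13 (at t = 22), with b = -12.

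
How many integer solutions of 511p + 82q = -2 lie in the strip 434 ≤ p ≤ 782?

gcd(511, 82):
  511 = 6×82 + 19
  82 = 4×19 + 6
  19 = 3×6 + 1
  6 = 6×1
so gcd(511, 82) = 1.
Back-substitute for Bézout coefficients:
  1 = 19 - 3×6
  ... = 511×(13) + 82×(-81)
Scale by -2: particular solution (-26, 162); reduce p mod 82: (56, -349).
General solution: p = 56 + 82t, q = -349 - 511t for integer t.
434 ≤ 56 + 82t ≤ 782 gives t ∈ [5, 8], which is 4 values.

4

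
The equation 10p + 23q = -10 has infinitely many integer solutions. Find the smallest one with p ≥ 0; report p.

22

gcd(23, 10):
  23 = 2*10 + 3
  10 = 3*3 + 1
  3 = 3*1
so gcd(23, 10) = 1.
1 divides -10, so solutions exist.
Back-substitute for Bézout coefficients:
  1 = 10 - 3*3
  ... = 10*(7) + 23*(-3)
Scale by -10/1 = -10: (p₀, q₀) = (-70, 30).
General solution: p = -70 + 23t, q = 30 - 10t for integer t.
p ≥ 0: smallest is -70 mod 23 = 22 (at t = 4), with q = -10.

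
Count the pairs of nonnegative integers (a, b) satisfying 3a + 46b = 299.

gcd(46, 3) = 1.
By Bézout, 3×(-15) + 46×(1) = 1.
One solution: (23, 5).
General: a = 23 + 46t, b = 5 - 3t.
a ≥ 0 ⇒ t ≥ 0; b ≥ 0 ⇒ t ≤ 1. So t ∈ [0, 1]: 2 solutions.

2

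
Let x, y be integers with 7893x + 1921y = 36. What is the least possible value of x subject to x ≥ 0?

184

gcd(7893, 1921) = 1.
1 divides 36, so solutions exist.
By Bézout, 7893·(432) + 1921·(-1775) = 1.
Scale by 36/1 = 36: (x₀, y₀) = (15552, -63900).
General solution: x = 15552 + 1921t, y = -63900 - 7893t for integer t.
x ≥ 0: smallest is 15552 mod 1921 = 184 (at t = -8), with y = -756.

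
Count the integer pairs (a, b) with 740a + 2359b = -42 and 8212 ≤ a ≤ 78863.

gcd(2359, 740):
  2359 = 3·740 + 139
  740 = 5·139 + 45
  139 = 3·45 + 4
  45 = 11·4 + 1
  4 = 4·1
so gcd(2359, 740) = 1.
Back-substitute for Bézout coefficients:
  1 = 45 - 11·4
  ... = 740·(577) + 2359·(-181)
Scale by -42: particular solution (-24234, 7602); reduce a mod 2359: (1715, -538).
General solution: a = 1715 + 2359t, b = -538 - 740t for integer t.
8212 ≤ 1715 + 2359t ≤ 78863 gives t ∈ [3, 32], which is 30 values.

30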